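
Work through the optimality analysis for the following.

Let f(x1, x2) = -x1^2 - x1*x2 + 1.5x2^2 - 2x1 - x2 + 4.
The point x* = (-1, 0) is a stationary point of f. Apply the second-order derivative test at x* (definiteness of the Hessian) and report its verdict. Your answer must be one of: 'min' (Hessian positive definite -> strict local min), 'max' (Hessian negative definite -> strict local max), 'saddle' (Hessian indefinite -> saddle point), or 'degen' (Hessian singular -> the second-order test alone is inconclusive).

Compute the Hessian H = grad^2 f:
  H = [[-2, -1], [-1, 3]]
Verify stationarity: grad f(x*) = H x* + g = (0, 0).
Eigenvalues of H: -2.1926, 3.1926.
Eigenvalues have mixed signs, so H is indefinite -> x* is a saddle point.

saddle


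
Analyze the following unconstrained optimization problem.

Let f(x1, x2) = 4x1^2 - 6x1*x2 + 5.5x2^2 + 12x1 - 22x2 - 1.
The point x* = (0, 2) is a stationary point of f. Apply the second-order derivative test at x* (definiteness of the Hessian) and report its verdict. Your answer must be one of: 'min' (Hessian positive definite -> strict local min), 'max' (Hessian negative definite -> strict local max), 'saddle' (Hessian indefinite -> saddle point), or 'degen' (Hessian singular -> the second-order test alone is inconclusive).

Compute the Hessian H = grad^2 f:
  H = [[8, -6], [-6, 11]]
Verify stationarity: grad f(x*) = H x* + g = (0, 0).
Eigenvalues of H: 3.3153, 15.6847.
Both eigenvalues > 0, so H is positive definite -> x* is a strict local min.

min


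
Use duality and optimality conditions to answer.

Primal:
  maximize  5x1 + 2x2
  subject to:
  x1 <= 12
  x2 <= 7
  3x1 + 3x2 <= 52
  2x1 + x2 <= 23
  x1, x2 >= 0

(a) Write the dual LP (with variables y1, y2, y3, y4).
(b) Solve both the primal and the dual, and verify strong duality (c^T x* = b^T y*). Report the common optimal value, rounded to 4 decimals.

The standard primal-dual pair for 'max c^T x s.t. A x <= b, x >= 0' is:
  Dual:  min b^T y  s.t.  A^T y >= c,  y >= 0.

So the dual LP is:
  minimize  12y1 + 7y2 + 52y3 + 23y4
  subject to:
    y1 + 3y3 + 2y4 >= 5
    y2 + 3y3 + y4 >= 2
    y1, y2, y3, y4 >= 0

Solving the primal: x* = (11.5, 0).
  primal value c^T x* = 57.5.
Solving the dual: y* = (0, 0, 0, 2.5).
  dual value b^T y* = 57.5.
Strong duality: c^T x* = b^T y*. Confirmed.

57.5


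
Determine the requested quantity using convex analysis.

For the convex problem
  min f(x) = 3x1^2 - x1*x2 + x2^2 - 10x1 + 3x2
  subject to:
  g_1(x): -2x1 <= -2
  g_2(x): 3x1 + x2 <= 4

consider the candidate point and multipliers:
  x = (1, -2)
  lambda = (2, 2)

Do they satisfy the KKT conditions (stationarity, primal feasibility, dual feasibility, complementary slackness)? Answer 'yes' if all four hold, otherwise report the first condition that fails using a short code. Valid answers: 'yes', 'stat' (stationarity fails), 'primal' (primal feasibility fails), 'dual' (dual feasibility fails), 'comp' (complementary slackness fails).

Gradient of f: grad f(x) = Q x + c = (-2, -2)
Constraint values g_i(x) = a_i^T x - b_i:
  g_1((1, -2)) = 0
  g_2((1, -2)) = -3
Stationarity residual: grad f(x) + sum_i lambda_i a_i = (0, 0)
  -> stationarity OK
Primal feasibility (all g_i <= 0): OK
Dual feasibility (all lambda_i >= 0): OK
Complementary slackness (lambda_i * g_i(x) = 0 for all i): FAILS

Verdict: the first failing condition is complementary_slackness -> comp.

comp


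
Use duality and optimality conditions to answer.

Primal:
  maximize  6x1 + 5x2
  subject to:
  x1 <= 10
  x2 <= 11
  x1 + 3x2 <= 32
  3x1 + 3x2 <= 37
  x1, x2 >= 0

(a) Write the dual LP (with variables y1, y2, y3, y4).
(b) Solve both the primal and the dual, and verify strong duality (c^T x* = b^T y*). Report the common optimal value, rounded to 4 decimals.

The standard primal-dual pair for 'max c^T x s.t. A x <= b, x >= 0' is:
  Dual:  min b^T y  s.t.  A^T y >= c,  y >= 0.

So the dual LP is:
  minimize  10y1 + 11y2 + 32y3 + 37y4
  subject to:
    y1 + y3 + 3y4 >= 6
    y2 + 3y3 + 3y4 >= 5
    y1, y2, y3, y4 >= 0

Solving the primal: x* = (10, 2.3333).
  primal value c^T x* = 71.6667.
Solving the dual: y* = (1, 0, 0, 1.6667).
  dual value b^T y* = 71.6667.
Strong duality: c^T x* = b^T y*. Confirmed.

71.6667


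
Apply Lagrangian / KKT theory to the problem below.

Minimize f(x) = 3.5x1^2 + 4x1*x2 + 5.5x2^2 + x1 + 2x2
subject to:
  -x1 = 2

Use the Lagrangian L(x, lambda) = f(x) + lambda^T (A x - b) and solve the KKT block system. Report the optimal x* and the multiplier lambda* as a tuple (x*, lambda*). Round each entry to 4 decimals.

Form the Lagrangian:
  L(x, lambda) = (1/2) x^T Q x + c^T x + lambda^T (A x - b)
Stationarity (grad_x L = 0): Q x + c + A^T lambda = 0.
Primal feasibility: A x = b.

This gives the KKT block system:
  [ Q   A^T ] [ x     ]   [-c ]
  [ A    0  ] [ lambda ] = [ b ]

Solving the linear system:
  x*      = (-2, 0.5455)
  lambda* = (-10.8182)
  f(x*)   = 10.3636

x* = (-2, 0.5455), lambda* = (-10.8182)


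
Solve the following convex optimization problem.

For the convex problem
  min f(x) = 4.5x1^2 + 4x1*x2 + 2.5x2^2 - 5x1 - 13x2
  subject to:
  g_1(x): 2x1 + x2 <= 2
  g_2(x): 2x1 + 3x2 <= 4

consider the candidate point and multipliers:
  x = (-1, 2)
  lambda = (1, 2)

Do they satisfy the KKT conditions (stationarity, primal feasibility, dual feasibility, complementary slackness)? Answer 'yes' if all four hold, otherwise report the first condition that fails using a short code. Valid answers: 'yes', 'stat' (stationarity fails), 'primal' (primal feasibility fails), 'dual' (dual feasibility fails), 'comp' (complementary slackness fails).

Gradient of f: grad f(x) = Q x + c = (-6, -7)
Constraint values g_i(x) = a_i^T x - b_i:
  g_1((-1, 2)) = -2
  g_2((-1, 2)) = 0
Stationarity residual: grad f(x) + sum_i lambda_i a_i = (0, 0)
  -> stationarity OK
Primal feasibility (all g_i <= 0): OK
Dual feasibility (all lambda_i >= 0): OK
Complementary slackness (lambda_i * g_i(x) = 0 for all i): FAILS

Verdict: the first failing condition is complementary_slackness -> comp.

comp


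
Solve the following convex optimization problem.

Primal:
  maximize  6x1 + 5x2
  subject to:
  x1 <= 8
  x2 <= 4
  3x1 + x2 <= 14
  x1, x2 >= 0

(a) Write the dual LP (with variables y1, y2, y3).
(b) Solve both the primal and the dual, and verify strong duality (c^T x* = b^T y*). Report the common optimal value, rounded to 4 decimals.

The standard primal-dual pair for 'max c^T x s.t. A x <= b, x >= 0' is:
  Dual:  min b^T y  s.t.  A^T y >= c,  y >= 0.

So the dual LP is:
  minimize  8y1 + 4y2 + 14y3
  subject to:
    y1 + 3y3 >= 6
    y2 + y3 >= 5
    y1, y2, y3 >= 0

Solving the primal: x* = (3.3333, 4).
  primal value c^T x* = 40.
Solving the dual: y* = (0, 3, 2).
  dual value b^T y* = 40.
Strong duality: c^T x* = b^T y*. Confirmed.

40


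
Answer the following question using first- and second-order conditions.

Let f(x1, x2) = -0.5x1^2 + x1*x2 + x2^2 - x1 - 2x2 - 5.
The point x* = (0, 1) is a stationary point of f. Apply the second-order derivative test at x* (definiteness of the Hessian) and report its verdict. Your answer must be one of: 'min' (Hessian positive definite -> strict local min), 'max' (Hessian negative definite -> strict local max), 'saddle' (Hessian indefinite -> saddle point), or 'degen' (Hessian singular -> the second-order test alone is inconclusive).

Compute the Hessian H = grad^2 f:
  H = [[-1, 1], [1, 2]]
Verify stationarity: grad f(x*) = H x* + g = (0, 0).
Eigenvalues of H: -1.3028, 2.3028.
Eigenvalues have mixed signs, so H is indefinite -> x* is a saddle point.

saddle


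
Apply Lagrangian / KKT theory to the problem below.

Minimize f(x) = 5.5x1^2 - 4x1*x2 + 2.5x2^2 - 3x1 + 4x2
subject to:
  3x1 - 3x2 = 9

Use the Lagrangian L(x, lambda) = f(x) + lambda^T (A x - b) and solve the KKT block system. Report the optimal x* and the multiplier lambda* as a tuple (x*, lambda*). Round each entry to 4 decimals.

Form the Lagrangian:
  L(x, lambda) = (1/2) x^T Q x + c^T x + lambda^T (A x - b)
Stationarity (grad_x L = 0): Q x + c + A^T lambda = 0.
Primal feasibility: A x = b.

This gives the KKT block system:
  [ Q   A^T ] [ x     ]   [-c ]
  [ A    0  ] [ lambda ] = [ b ]

Solving the linear system:
  x*      = (0.25, -2.75)
  lambda* = (-3.5833)
  f(x*)   = 10.25

x* = (0.25, -2.75), lambda* = (-3.5833)


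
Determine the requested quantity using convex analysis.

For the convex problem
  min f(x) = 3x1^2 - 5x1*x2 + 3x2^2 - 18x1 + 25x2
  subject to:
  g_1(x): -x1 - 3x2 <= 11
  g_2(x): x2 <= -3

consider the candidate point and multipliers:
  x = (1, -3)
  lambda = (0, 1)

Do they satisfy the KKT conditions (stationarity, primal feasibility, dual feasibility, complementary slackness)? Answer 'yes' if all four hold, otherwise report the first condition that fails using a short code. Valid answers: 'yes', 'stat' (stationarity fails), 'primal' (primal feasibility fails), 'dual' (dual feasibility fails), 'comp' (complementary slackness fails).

Gradient of f: grad f(x) = Q x + c = (3, 2)
Constraint values g_i(x) = a_i^T x - b_i:
  g_1((1, -3)) = -3
  g_2((1, -3)) = 0
Stationarity residual: grad f(x) + sum_i lambda_i a_i = (3, 3)
  -> stationarity FAILS
Primal feasibility (all g_i <= 0): OK
Dual feasibility (all lambda_i >= 0): OK
Complementary slackness (lambda_i * g_i(x) = 0 for all i): OK

Verdict: the first failing condition is stationarity -> stat.

stat


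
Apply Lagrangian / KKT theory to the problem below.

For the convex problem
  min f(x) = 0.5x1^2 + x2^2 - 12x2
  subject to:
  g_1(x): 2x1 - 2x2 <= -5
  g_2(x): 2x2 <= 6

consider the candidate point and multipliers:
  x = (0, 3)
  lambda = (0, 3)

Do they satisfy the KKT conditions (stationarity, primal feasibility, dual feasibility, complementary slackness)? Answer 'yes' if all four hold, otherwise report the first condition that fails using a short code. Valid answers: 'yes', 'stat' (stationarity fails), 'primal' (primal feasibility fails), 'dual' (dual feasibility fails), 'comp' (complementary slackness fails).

Gradient of f: grad f(x) = Q x + c = (0, -6)
Constraint values g_i(x) = a_i^T x - b_i:
  g_1((0, 3)) = -1
  g_2((0, 3)) = 0
Stationarity residual: grad f(x) + sum_i lambda_i a_i = (0, 0)
  -> stationarity OK
Primal feasibility (all g_i <= 0): OK
Dual feasibility (all lambda_i >= 0): OK
Complementary slackness (lambda_i * g_i(x) = 0 for all i): OK

Verdict: yes, KKT holds.

yes


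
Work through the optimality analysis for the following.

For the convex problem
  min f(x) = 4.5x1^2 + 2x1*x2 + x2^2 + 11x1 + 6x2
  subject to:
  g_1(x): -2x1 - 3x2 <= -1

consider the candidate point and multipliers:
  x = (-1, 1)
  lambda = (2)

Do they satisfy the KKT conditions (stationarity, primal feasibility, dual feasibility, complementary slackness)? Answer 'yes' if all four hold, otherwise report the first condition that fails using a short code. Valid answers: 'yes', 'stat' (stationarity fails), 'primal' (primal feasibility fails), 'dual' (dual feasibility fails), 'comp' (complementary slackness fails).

Gradient of f: grad f(x) = Q x + c = (4, 6)
Constraint values g_i(x) = a_i^T x - b_i:
  g_1((-1, 1)) = 0
Stationarity residual: grad f(x) + sum_i lambda_i a_i = (0, 0)
  -> stationarity OK
Primal feasibility (all g_i <= 0): OK
Dual feasibility (all lambda_i >= 0): OK
Complementary slackness (lambda_i * g_i(x) = 0 for all i): OK

Verdict: yes, KKT holds.

yes


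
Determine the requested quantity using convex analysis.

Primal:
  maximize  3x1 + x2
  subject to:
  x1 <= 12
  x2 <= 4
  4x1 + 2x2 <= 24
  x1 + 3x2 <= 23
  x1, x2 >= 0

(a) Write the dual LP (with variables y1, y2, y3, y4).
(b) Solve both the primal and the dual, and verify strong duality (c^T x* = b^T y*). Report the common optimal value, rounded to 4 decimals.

The standard primal-dual pair for 'max c^T x s.t. A x <= b, x >= 0' is:
  Dual:  min b^T y  s.t.  A^T y >= c,  y >= 0.

So the dual LP is:
  minimize  12y1 + 4y2 + 24y3 + 23y4
  subject to:
    y1 + 4y3 + y4 >= 3
    y2 + 2y3 + 3y4 >= 1
    y1, y2, y3, y4 >= 0

Solving the primal: x* = (6, 0).
  primal value c^T x* = 18.
Solving the dual: y* = (0, 0, 0.75, 0).
  dual value b^T y* = 18.
Strong duality: c^T x* = b^T y*. Confirmed.

18


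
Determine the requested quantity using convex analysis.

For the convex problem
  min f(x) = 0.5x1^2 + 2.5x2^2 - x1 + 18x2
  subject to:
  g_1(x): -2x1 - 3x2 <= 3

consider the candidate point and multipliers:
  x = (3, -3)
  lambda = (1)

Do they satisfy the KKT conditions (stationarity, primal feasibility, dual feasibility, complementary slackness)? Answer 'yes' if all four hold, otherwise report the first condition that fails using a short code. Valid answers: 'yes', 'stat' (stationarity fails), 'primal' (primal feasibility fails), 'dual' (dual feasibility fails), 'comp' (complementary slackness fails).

Gradient of f: grad f(x) = Q x + c = (2, 3)
Constraint values g_i(x) = a_i^T x - b_i:
  g_1((3, -3)) = 0
Stationarity residual: grad f(x) + sum_i lambda_i a_i = (0, 0)
  -> stationarity OK
Primal feasibility (all g_i <= 0): OK
Dual feasibility (all lambda_i >= 0): OK
Complementary slackness (lambda_i * g_i(x) = 0 for all i): OK

Verdict: yes, KKT holds.

yes


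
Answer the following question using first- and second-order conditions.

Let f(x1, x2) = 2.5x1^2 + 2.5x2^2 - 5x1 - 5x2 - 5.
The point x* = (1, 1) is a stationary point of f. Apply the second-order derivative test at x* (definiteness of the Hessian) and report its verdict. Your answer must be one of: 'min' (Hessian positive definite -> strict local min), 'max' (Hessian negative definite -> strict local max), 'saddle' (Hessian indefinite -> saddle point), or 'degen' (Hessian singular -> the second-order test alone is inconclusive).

Compute the Hessian H = grad^2 f:
  H = [[5, 0], [0, 5]]
Verify stationarity: grad f(x*) = H x* + g = (0, 0).
Eigenvalues of H: 5, 5.
Both eigenvalues > 0, so H is positive definite -> x* is a strict local min.

min


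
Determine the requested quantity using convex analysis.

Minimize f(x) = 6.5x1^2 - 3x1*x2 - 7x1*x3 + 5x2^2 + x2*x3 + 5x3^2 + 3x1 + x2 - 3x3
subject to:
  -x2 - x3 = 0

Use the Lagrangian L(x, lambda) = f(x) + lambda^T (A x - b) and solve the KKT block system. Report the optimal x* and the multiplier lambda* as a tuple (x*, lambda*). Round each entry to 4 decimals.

Form the Lagrangian:
  L(x, lambda) = (1/2) x^T Q x + c^T x + lambda^T (A x - b)
Stationarity (grad_x L = 0): Q x + c + A^T lambda = 0.
Primal feasibility: A x = b.

This gives the KKT block system:
  [ Q   A^T ] [ x     ]   [-c ]
  [ A    0  ] [ lambda ] = [ b ]

Solving the linear system:
  x*      = (-0.1743, -0.1835, 0.1835)
  lambda* = (-0.1284)
  f(x*)   = -0.6284

x* = (-0.1743, -0.1835, 0.1835), lambda* = (-0.1284)


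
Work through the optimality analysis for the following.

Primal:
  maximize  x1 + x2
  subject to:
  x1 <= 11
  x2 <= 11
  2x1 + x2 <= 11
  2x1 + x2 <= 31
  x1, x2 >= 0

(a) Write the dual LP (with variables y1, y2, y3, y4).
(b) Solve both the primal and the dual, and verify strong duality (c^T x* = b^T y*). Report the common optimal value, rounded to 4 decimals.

The standard primal-dual pair for 'max c^T x s.t. A x <= b, x >= 0' is:
  Dual:  min b^T y  s.t.  A^T y >= c,  y >= 0.

So the dual LP is:
  minimize  11y1 + 11y2 + 11y3 + 31y4
  subject to:
    y1 + 2y3 + 2y4 >= 1
    y2 + y3 + y4 >= 1
    y1, y2, y3, y4 >= 0

Solving the primal: x* = (0, 11).
  primal value c^T x* = 11.
Solving the dual: y* = (0, 0.5, 0.5, 0).
  dual value b^T y* = 11.
Strong duality: c^T x* = b^T y*. Confirmed.

11


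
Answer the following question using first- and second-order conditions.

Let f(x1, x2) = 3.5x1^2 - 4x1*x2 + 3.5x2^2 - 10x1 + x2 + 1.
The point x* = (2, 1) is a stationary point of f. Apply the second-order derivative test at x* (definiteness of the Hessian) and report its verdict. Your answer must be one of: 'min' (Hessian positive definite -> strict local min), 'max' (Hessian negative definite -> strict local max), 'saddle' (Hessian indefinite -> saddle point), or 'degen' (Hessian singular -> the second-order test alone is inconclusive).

Compute the Hessian H = grad^2 f:
  H = [[7, -4], [-4, 7]]
Verify stationarity: grad f(x*) = H x* + g = (0, 0).
Eigenvalues of H: 3, 11.
Both eigenvalues > 0, so H is positive definite -> x* is a strict local min.

min


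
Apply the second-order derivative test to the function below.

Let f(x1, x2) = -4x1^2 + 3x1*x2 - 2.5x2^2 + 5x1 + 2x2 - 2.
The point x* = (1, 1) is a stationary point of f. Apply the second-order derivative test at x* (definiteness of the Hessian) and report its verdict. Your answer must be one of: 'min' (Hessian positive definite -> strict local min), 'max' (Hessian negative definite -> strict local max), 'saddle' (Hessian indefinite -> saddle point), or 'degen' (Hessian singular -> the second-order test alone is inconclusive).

Compute the Hessian H = grad^2 f:
  H = [[-8, 3], [3, -5]]
Verify stationarity: grad f(x*) = H x* + g = (0, 0).
Eigenvalues of H: -9.8541, -3.1459.
Both eigenvalues < 0, so H is negative definite -> x* is a strict local max.

max


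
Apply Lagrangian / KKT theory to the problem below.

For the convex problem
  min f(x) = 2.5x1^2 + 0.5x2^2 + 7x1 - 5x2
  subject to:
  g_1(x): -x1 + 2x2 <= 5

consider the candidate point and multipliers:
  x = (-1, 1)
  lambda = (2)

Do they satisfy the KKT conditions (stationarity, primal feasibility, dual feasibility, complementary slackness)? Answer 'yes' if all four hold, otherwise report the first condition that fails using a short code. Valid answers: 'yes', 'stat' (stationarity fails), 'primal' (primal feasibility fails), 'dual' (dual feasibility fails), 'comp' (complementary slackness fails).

Gradient of f: grad f(x) = Q x + c = (2, -4)
Constraint values g_i(x) = a_i^T x - b_i:
  g_1((-1, 1)) = -2
Stationarity residual: grad f(x) + sum_i lambda_i a_i = (0, 0)
  -> stationarity OK
Primal feasibility (all g_i <= 0): OK
Dual feasibility (all lambda_i >= 0): OK
Complementary slackness (lambda_i * g_i(x) = 0 for all i): FAILS

Verdict: the first failing condition is complementary_slackness -> comp.

comp


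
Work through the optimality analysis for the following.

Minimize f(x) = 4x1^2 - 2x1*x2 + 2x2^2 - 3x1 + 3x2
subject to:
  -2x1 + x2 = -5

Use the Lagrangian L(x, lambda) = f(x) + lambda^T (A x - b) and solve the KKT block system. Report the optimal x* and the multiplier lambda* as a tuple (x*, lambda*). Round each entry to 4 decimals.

Form the Lagrangian:
  L(x, lambda) = (1/2) x^T Q x + c^T x + lambda^T (A x - b)
Stationarity (grad_x L = 0): Q x + c + A^T lambda = 0.
Primal feasibility: A x = b.

This gives the KKT block system:
  [ Q   A^T ] [ x     ]   [-c ]
  [ A    0  ] [ lambda ] = [ b ]

Solving the linear system:
  x*      = (1.6875, -1.625)
  lambda* = (6.875)
  f(x*)   = 12.2188

x* = (1.6875, -1.625), lambda* = (6.875)


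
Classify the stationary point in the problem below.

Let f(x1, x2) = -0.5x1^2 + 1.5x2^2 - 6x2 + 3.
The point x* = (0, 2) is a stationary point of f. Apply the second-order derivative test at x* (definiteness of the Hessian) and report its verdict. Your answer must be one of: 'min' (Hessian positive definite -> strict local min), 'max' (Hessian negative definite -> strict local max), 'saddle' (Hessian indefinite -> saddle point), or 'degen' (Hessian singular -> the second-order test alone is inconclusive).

Compute the Hessian H = grad^2 f:
  H = [[-1, 0], [0, 3]]
Verify stationarity: grad f(x*) = H x* + g = (0, 0).
Eigenvalues of H: -1, 3.
Eigenvalues have mixed signs, so H is indefinite -> x* is a saddle point.

saddle


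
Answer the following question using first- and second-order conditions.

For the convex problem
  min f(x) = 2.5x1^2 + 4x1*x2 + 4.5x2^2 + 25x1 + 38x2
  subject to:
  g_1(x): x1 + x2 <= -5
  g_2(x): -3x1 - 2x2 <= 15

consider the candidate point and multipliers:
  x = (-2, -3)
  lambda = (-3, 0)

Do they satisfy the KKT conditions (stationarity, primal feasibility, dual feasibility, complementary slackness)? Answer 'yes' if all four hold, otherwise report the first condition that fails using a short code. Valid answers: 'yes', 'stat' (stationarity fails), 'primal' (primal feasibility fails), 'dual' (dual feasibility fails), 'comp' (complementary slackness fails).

Gradient of f: grad f(x) = Q x + c = (3, 3)
Constraint values g_i(x) = a_i^T x - b_i:
  g_1((-2, -3)) = 0
  g_2((-2, -3)) = -3
Stationarity residual: grad f(x) + sum_i lambda_i a_i = (0, 0)
  -> stationarity OK
Primal feasibility (all g_i <= 0): OK
Dual feasibility (all lambda_i >= 0): FAILS
Complementary slackness (lambda_i * g_i(x) = 0 for all i): OK

Verdict: the first failing condition is dual_feasibility -> dual.

dual


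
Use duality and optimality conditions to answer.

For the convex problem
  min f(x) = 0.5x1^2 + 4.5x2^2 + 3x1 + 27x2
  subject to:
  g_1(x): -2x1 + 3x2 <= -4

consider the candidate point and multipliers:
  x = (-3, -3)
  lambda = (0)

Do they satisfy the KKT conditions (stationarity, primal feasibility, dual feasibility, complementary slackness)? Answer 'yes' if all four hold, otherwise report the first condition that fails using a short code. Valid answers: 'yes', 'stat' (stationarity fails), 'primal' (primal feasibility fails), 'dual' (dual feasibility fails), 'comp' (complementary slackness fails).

Gradient of f: grad f(x) = Q x + c = (0, 0)
Constraint values g_i(x) = a_i^T x - b_i:
  g_1((-3, -3)) = 1
Stationarity residual: grad f(x) + sum_i lambda_i a_i = (0, 0)
  -> stationarity OK
Primal feasibility (all g_i <= 0): FAILS
Dual feasibility (all lambda_i >= 0): OK
Complementary slackness (lambda_i * g_i(x) = 0 for all i): OK

Verdict: the first failing condition is primal_feasibility -> primal.

primal


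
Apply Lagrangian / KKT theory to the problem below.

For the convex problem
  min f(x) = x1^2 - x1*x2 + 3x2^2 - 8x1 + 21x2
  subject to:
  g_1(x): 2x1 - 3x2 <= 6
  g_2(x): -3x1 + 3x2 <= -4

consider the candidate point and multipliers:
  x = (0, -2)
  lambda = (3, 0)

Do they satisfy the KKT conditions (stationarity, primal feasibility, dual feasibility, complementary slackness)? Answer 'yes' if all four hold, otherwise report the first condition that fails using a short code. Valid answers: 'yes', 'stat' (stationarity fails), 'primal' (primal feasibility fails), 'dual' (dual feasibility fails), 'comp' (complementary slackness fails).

Gradient of f: grad f(x) = Q x + c = (-6, 9)
Constraint values g_i(x) = a_i^T x - b_i:
  g_1((0, -2)) = 0
  g_2((0, -2)) = -2
Stationarity residual: grad f(x) + sum_i lambda_i a_i = (0, 0)
  -> stationarity OK
Primal feasibility (all g_i <= 0): OK
Dual feasibility (all lambda_i >= 0): OK
Complementary slackness (lambda_i * g_i(x) = 0 for all i): OK

Verdict: yes, KKT holds.

yes


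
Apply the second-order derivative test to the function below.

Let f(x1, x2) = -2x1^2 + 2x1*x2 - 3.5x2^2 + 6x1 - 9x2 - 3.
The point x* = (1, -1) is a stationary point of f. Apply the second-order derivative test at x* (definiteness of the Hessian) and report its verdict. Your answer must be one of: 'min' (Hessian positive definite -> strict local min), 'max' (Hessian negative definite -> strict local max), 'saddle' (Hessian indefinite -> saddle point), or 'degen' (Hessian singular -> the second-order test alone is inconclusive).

Compute the Hessian H = grad^2 f:
  H = [[-4, 2], [2, -7]]
Verify stationarity: grad f(x*) = H x* + g = (0, 0).
Eigenvalues of H: -8, -3.
Both eigenvalues < 0, so H is negative definite -> x* is a strict local max.

max


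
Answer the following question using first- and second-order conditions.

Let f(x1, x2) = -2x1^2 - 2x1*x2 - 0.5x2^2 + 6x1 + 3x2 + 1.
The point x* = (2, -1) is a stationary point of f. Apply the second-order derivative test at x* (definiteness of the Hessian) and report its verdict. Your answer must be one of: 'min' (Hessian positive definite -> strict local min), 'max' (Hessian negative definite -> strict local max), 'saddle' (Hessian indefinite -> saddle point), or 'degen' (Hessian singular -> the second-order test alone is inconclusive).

Compute the Hessian H = grad^2 f:
  H = [[-4, -2], [-2, -1]]
Verify stationarity: grad f(x*) = H x* + g = (0, 0).
Eigenvalues of H: -5, 0.
H has a zero eigenvalue (singular; negative semidefinite but not definite), so H is neither positive definite, negative definite, nor indefinite. The second-order test alone is inconclusive -> degen.
(Indeed, f is constant along the null direction of H through x*, so x* is not a strict local extremum.)

degen


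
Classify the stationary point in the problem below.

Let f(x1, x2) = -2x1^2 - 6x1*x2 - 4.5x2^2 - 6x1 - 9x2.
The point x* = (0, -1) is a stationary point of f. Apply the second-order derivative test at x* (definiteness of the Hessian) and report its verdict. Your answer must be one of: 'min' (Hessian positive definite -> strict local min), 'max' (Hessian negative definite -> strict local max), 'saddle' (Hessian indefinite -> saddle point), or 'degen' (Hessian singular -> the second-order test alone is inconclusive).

Compute the Hessian H = grad^2 f:
  H = [[-4, -6], [-6, -9]]
Verify stationarity: grad f(x*) = H x* + g = (0, 0).
Eigenvalues of H: -13, 0.
H has a zero eigenvalue (singular; negative semidefinite but not definite), so H is neither positive definite, negative definite, nor indefinite. The second-order test alone is inconclusive -> degen.
(Indeed, f is constant along the null direction of H through x*, so x* is not a strict local extremum.)

degen


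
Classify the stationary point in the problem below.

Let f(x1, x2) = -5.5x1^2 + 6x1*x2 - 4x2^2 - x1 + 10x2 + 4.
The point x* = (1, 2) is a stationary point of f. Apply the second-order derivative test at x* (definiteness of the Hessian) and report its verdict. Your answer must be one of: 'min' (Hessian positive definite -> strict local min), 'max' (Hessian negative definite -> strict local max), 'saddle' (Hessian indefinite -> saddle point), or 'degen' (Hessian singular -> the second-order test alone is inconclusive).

Compute the Hessian H = grad^2 f:
  H = [[-11, 6], [6, -8]]
Verify stationarity: grad f(x*) = H x* + g = (0, 0).
Eigenvalues of H: -15.6847, -3.3153.
Both eigenvalues < 0, so H is negative definite -> x* is a strict local max.

max


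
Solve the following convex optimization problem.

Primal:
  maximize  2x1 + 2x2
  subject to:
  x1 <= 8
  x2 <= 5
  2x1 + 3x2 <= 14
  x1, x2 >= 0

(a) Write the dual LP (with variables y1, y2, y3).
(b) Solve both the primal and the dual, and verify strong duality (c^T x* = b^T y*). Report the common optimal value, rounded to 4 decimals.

The standard primal-dual pair for 'max c^T x s.t. A x <= b, x >= 0' is:
  Dual:  min b^T y  s.t.  A^T y >= c,  y >= 0.

So the dual LP is:
  minimize  8y1 + 5y2 + 14y3
  subject to:
    y1 + 2y3 >= 2
    y2 + 3y3 >= 2
    y1, y2, y3 >= 0

Solving the primal: x* = (7, 0).
  primal value c^T x* = 14.
Solving the dual: y* = (0, 0, 1).
  dual value b^T y* = 14.
Strong duality: c^T x* = b^T y*. Confirmed.

14


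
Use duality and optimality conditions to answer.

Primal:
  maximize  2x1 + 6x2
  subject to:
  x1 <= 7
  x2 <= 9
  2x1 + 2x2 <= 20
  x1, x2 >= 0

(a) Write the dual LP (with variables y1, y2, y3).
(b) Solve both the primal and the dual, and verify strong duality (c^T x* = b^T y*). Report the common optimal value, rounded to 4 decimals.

The standard primal-dual pair for 'max c^T x s.t. A x <= b, x >= 0' is:
  Dual:  min b^T y  s.t.  A^T y >= c,  y >= 0.

So the dual LP is:
  minimize  7y1 + 9y2 + 20y3
  subject to:
    y1 + 2y3 >= 2
    y2 + 2y3 >= 6
    y1, y2, y3 >= 0

Solving the primal: x* = (1, 9).
  primal value c^T x* = 56.
Solving the dual: y* = (0, 4, 1).
  dual value b^T y* = 56.
Strong duality: c^T x* = b^T y*. Confirmed.

56


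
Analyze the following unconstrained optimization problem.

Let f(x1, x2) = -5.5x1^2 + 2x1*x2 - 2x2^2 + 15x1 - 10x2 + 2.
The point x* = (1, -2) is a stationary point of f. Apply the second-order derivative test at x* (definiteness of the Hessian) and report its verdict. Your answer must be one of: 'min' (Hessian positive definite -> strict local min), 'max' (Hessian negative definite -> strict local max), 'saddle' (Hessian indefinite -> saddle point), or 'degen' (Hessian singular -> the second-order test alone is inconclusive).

Compute the Hessian H = grad^2 f:
  H = [[-11, 2], [2, -4]]
Verify stationarity: grad f(x*) = H x* + g = (0, 0).
Eigenvalues of H: -11.5311, -3.4689.
Both eigenvalues < 0, so H is negative definite -> x* is a strict local max.

max


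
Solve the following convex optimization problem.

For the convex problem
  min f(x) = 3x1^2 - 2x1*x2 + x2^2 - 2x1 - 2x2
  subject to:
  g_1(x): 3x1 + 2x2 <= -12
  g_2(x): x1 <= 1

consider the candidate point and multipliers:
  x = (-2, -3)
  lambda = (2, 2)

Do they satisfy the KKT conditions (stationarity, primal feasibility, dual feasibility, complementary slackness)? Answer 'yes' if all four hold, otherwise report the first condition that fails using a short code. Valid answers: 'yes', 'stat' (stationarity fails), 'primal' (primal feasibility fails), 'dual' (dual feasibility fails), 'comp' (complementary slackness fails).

Gradient of f: grad f(x) = Q x + c = (-8, -4)
Constraint values g_i(x) = a_i^T x - b_i:
  g_1((-2, -3)) = 0
  g_2((-2, -3)) = -3
Stationarity residual: grad f(x) + sum_i lambda_i a_i = (0, 0)
  -> stationarity OK
Primal feasibility (all g_i <= 0): OK
Dual feasibility (all lambda_i >= 0): OK
Complementary slackness (lambda_i * g_i(x) = 0 for all i): FAILS

Verdict: the first failing condition is complementary_slackness -> comp.

comp


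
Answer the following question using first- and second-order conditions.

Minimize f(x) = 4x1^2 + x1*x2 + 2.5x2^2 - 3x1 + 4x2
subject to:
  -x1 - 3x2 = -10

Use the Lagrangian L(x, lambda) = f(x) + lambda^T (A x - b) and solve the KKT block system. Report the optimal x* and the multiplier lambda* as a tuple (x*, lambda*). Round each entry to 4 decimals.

Form the Lagrangian:
  L(x, lambda) = (1/2) x^T Q x + c^T x + lambda^T (A x - b)
Stationarity (grad_x L = 0): Q x + c + A^T lambda = 0.
Primal feasibility: A x = b.

This gives the KKT block system:
  [ Q   A^T ] [ x     ]   [-c ]
  [ A    0  ] [ lambda ] = [ b ]

Solving the linear system:
  x*      = (0.831, 3.0563)
  lambda* = (6.7042)
  f(x*)   = 38.3873

x* = (0.831, 3.0563), lambda* = (6.7042)


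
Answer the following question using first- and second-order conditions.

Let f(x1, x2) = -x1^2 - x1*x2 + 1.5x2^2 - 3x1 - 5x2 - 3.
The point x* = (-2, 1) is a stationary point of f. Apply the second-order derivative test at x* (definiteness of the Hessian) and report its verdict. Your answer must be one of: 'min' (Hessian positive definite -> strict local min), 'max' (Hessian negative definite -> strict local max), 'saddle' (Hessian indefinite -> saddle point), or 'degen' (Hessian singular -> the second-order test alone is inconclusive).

Compute the Hessian H = grad^2 f:
  H = [[-2, -1], [-1, 3]]
Verify stationarity: grad f(x*) = H x* + g = (0, 0).
Eigenvalues of H: -2.1926, 3.1926.
Eigenvalues have mixed signs, so H is indefinite -> x* is a saddle point.

saddle


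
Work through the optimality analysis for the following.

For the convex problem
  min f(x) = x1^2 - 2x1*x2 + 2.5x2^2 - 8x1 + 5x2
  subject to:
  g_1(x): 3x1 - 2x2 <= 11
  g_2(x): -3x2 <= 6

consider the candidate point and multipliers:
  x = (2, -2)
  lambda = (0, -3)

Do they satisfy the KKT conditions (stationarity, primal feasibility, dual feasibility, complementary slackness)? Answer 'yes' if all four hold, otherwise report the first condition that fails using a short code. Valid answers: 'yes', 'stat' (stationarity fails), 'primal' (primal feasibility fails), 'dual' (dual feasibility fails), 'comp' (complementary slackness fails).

Gradient of f: grad f(x) = Q x + c = (0, -9)
Constraint values g_i(x) = a_i^T x - b_i:
  g_1((2, -2)) = -1
  g_2((2, -2)) = 0
Stationarity residual: grad f(x) + sum_i lambda_i a_i = (0, 0)
  -> stationarity OK
Primal feasibility (all g_i <= 0): OK
Dual feasibility (all lambda_i >= 0): FAILS
Complementary slackness (lambda_i * g_i(x) = 0 for all i): OK

Verdict: the first failing condition is dual_feasibility -> dual.

dual


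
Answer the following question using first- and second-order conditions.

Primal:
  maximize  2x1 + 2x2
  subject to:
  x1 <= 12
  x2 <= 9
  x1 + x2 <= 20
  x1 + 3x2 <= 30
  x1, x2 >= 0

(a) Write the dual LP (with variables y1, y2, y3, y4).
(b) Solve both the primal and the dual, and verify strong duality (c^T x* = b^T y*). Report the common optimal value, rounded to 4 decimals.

The standard primal-dual pair for 'max c^T x s.t. A x <= b, x >= 0' is:
  Dual:  min b^T y  s.t.  A^T y >= c,  y >= 0.

So the dual LP is:
  minimize  12y1 + 9y2 + 20y3 + 30y4
  subject to:
    y1 + y3 + y4 >= 2
    y2 + y3 + 3y4 >= 2
    y1, y2, y3, y4 >= 0

Solving the primal: x* = (12, 6).
  primal value c^T x* = 36.
Solving the dual: y* = (1.3333, 0, 0, 0.6667).
  dual value b^T y* = 36.
Strong duality: c^T x* = b^T y*. Confirmed.

36


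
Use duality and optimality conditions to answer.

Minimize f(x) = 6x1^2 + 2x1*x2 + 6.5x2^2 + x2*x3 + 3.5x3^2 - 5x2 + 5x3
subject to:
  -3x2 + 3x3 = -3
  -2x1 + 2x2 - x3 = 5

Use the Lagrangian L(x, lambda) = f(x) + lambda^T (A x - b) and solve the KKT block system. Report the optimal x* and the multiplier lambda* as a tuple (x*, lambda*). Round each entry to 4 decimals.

Form the Lagrangian:
  L(x, lambda) = (1/2) x^T Q x + c^T x + lambda^T (A x - b)
Stationarity (grad_x L = 0): Q x + c + A^T lambda = 0.
Primal feasibility: A x = b.

This gives the KKT block system:
  [ Q   A^T ] [ x     ]   [-c ]
  [ A    0  ] [ lambda ] = [ b ]

Solving the linear system:
  x*      = (-1.5556, 0.8889, -0.1111)
  lambda* = (-4.5185, -8.4444)
  f(x*)   = 11.8333

x* = (-1.5556, 0.8889, -0.1111), lambda* = (-4.5185, -8.4444)


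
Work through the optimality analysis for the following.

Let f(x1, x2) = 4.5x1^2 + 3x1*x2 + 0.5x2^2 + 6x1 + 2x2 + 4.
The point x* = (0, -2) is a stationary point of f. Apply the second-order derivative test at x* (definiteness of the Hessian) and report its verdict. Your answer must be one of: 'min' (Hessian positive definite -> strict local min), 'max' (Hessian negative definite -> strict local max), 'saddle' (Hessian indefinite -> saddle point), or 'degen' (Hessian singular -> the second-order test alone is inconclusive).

Compute the Hessian H = grad^2 f:
  H = [[9, 3], [3, 1]]
Verify stationarity: grad f(x*) = H x* + g = (0, 0).
Eigenvalues of H: 0, 10.
H has a zero eigenvalue (singular; positive semidefinite but not definite), so H is neither positive definite, negative definite, nor indefinite. The second-order test alone is inconclusive -> degen.
(Indeed, f is constant along the null direction of H through x*, so x* is not a strict local extremum.)

degen


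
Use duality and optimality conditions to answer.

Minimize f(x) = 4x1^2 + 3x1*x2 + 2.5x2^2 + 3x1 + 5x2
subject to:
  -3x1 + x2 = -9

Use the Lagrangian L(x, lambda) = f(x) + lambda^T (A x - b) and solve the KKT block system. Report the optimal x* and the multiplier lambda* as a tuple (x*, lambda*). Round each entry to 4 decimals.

Form the Lagrangian:
  L(x, lambda) = (1/2) x^T Q x + c^T x + lambda^T (A x - b)
Stationarity (grad_x L = 0): Q x + c + A^T lambda = 0.
Primal feasibility: A x = b.

This gives the KKT block system:
  [ Q   A^T ] [ x     ]   [-c ]
  [ A    0  ] [ lambda ] = [ b ]

Solving the linear system:
  x*      = (2.0282, -2.9155)
  lambda* = (3.493)
  f(x*)   = 11.4718

x* = (2.0282, -2.9155), lambda* = (3.493)


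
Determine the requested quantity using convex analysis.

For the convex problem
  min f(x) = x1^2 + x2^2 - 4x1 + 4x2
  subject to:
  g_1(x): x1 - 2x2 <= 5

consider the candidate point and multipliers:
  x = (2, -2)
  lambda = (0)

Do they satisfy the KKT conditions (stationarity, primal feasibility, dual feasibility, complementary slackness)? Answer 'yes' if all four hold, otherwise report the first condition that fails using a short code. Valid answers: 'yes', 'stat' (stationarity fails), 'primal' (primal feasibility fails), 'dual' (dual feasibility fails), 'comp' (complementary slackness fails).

Gradient of f: grad f(x) = Q x + c = (0, 0)
Constraint values g_i(x) = a_i^T x - b_i:
  g_1((2, -2)) = 1
Stationarity residual: grad f(x) + sum_i lambda_i a_i = (0, 0)
  -> stationarity OK
Primal feasibility (all g_i <= 0): FAILS
Dual feasibility (all lambda_i >= 0): OK
Complementary slackness (lambda_i * g_i(x) = 0 for all i): OK

Verdict: the first failing condition is primal_feasibility -> primal.

primal


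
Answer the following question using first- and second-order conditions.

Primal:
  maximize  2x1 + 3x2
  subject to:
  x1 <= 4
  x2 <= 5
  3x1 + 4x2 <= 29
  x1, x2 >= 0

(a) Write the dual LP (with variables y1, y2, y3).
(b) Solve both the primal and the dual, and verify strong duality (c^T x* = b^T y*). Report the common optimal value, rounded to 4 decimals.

The standard primal-dual pair for 'max c^T x s.t. A x <= b, x >= 0' is:
  Dual:  min b^T y  s.t.  A^T y >= c,  y >= 0.

So the dual LP is:
  minimize  4y1 + 5y2 + 29y3
  subject to:
    y1 + 3y3 >= 2
    y2 + 4y3 >= 3
    y1, y2, y3 >= 0

Solving the primal: x* = (3, 5).
  primal value c^T x* = 21.
Solving the dual: y* = (0, 0.3333, 0.6667).
  dual value b^T y* = 21.
Strong duality: c^T x* = b^T y*. Confirmed.

21


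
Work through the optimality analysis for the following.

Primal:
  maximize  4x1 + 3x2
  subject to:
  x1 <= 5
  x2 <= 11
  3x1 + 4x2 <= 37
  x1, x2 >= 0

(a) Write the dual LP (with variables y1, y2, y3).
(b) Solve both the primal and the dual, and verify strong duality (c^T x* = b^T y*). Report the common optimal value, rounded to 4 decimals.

The standard primal-dual pair for 'max c^T x s.t. A x <= b, x >= 0' is:
  Dual:  min b^T y  s.t.  A^T y >= c,  y >= 0.

So the dual LP is:
  minimize  5y1 + 11y2 + 37y3
  subject to:
    y1 + 3y3 >= 4
    y2 + 4y3 >= 3
    y1, y2, y3 >= 0

Solving the primal: x* = (5, 5.5).
  primal value c^T x* = 36.5.
Solving the dual: y* = (1.75, 0, 0.75).
  dual value b^T y* = 36.5.
Strong duality: c^T x* = b^T y*. Confirmed.

36.5


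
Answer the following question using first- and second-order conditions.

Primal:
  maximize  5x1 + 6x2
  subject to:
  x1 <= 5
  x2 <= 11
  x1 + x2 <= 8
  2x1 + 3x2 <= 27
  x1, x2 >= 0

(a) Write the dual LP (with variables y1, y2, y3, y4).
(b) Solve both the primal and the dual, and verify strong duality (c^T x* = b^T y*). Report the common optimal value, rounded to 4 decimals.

The standard primal-dual pair for 'max c^T x s.t. A x <= b, x >= 0' is:
  Dual:  min b^T y  s.t.  A^T y >= c,  y >= 0.

So the dual LP is:
  minimize  5y1 + 11y2 + 8y3 + 27y4
  subject to:
    y1 + y3 + 2y4 >= 5
    y2 + y3 + 3y4 >= 6
    y1, y2, y3, y4 >= 0

Solving the primal: x* = (0, 8).
  primal value c^T x* = 48.
Solving the dual: y* = (0, 0, 6, 0).
  dual value b^T y* = 48.
Strong duality: c^T x* = b^T y*. Confirmed.

48


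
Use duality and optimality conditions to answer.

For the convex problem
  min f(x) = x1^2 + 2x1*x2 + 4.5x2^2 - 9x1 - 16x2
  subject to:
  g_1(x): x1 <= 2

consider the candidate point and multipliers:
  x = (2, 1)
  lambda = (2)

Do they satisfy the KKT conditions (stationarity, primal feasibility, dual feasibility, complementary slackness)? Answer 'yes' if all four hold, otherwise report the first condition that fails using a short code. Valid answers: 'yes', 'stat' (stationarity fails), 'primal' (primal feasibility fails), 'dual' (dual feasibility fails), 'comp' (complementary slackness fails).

Gradient of f: grad f(x) = Q x + c = (-3, -3)
Constraint values g_i(x) = a_i^T x - b_i:
  g_1((2, 1)) = 0
Stationarity residual: grad f(x) + sum_i lambda_i a_i = (-1, -3)
  -> stationarity FAILS
Primal feasibility (all g_i <= 0): OK
Dual feasibility (all lambda_i >= 0): OK
Complementary slackness (lambda_i * g_i(x) = 0 for all i): OK

Verdict: the first failing condition is stationarity -> stat.

stat


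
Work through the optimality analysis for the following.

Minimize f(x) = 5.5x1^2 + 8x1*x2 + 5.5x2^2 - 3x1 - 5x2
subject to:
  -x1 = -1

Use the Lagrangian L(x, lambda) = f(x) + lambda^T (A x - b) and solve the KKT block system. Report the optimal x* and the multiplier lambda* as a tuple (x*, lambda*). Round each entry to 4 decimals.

Form the Lagrangian:
  L(x, lambda) = (1/2) x^T Q x + c^T x + lambda^T (A x - b)
Stationarity (grad_x L = 0): Q x + c + A^T lambda = 0.
Primal feasibility: A x = b.

This gives the KKT block system:
  [ Q   A^T ] [ x     ]   [-c ]
  [ A    0  ] [ lambda ] = [ b ]

Solving the linear system:
  x*      = (1, -0.2727)
  lambda* = (5.8182)
  f(x*)   = 2.0909

x* = (1, -0.2727), lambda* = (5.8182)
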